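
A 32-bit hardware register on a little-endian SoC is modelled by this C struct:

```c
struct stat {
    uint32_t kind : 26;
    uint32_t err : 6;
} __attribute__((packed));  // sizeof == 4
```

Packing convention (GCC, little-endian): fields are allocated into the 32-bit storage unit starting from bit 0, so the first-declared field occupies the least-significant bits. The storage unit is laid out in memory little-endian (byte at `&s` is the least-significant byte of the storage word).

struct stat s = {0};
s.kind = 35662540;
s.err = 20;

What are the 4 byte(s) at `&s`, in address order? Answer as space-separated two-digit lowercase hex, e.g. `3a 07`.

cc 2a 20 52

kind (26b) val=35662540 bits=0x2202acc at bit 0: 0x02202acc
err (6b) val=20 bits=0x14 at bit 26: 0x52202acc
word = 0x52202acc → little-endian bytes:
  [0]=0xcc  [1]=0x2a  [2]=0x20  [3]=0x52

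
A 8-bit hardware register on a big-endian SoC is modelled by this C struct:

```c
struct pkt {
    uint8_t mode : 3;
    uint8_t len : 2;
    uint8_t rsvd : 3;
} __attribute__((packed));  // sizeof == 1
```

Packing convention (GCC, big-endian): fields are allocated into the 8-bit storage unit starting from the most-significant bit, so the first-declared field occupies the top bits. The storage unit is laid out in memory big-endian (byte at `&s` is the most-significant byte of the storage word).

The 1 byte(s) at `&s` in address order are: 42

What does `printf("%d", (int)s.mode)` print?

[0]=0x42 (big-endian) → word 0x42
mode [5+:3] = (word>>5) & 0x7 = 2  ←
len [3+:2] = (word>>3) & 0x3 = 0
rsvd [0+:3] = (word>>0) & 0x7 = 2

2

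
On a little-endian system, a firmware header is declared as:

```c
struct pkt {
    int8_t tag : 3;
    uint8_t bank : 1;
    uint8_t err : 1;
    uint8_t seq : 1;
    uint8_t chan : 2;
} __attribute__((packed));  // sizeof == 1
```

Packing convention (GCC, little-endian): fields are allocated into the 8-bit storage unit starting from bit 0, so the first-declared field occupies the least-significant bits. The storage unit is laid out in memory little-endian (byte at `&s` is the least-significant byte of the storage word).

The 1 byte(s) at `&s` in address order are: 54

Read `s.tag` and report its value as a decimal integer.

-4

[0]=0x54 (little-endian) → word 0x54
tag:3 @ bit 0 → (0x54>>0)&0x7 = 0x4  ←
bank:1 @ bit 3 → (0x54>>3)&0x1 = 0x0
err:1 @ bit 4 → (0x54>>4)&0x1 = 0x1
seq:1 @ bit 5 → (0x54>>5)&0x1 = 0x0
chan:2 @ bit 6 → (0x54>>6)&0x3 = 0x1
tag signed 3b, MSB=1: 4 - 8 = -4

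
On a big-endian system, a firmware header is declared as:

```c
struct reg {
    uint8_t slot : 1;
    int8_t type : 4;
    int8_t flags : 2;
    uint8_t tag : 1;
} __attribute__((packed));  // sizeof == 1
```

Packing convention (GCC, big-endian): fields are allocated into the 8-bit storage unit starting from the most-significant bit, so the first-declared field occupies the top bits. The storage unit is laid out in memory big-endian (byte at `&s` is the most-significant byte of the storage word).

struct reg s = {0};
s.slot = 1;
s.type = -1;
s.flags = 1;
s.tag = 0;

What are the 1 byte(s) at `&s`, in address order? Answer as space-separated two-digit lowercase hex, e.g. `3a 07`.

fa

slot:1 = 1 → 0x1 << 7 → word 0x80
type:4 = -1 → 0xf << 3 → word 0xf8
flags:2 = 1 → 0x1 << 1 → word 0xfa
tag:1 = 0 → 0x0 << 0 → word 0xfa
word = 0xfa → big-endian bytes:
  [0]=0xfa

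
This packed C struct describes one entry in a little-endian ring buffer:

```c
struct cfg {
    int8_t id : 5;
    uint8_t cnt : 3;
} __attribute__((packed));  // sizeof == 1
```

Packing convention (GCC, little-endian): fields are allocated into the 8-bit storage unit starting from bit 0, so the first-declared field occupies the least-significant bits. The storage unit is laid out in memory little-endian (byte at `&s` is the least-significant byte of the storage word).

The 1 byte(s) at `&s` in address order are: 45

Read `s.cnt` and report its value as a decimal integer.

[0]=0x45 (little-endian) → word 0x45
id:5 @ bit 0 → (0x45>>0)&0x1f = 0x5
cnt:3 @ bit 5 → (0x45>>5)&0x7 = 0x2  ←

2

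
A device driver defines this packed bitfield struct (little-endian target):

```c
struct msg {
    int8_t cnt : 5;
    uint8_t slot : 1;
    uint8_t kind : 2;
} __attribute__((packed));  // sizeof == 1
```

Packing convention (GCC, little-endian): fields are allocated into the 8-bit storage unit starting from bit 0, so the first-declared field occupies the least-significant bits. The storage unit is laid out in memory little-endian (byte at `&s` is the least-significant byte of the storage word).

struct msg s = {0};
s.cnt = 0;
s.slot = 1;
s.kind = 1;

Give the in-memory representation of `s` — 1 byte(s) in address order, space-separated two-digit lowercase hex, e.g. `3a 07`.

cnt (5b) val=0 bits=0x0 at bit 0: 0x00
slot (1b) val=1 bits=0x1 at bit 5: 0x20
kind (2b) val=1 bits=0x1 at bit 6: 0x60
word = 0x60 → little-endian bytes:
  [0]=0x60

60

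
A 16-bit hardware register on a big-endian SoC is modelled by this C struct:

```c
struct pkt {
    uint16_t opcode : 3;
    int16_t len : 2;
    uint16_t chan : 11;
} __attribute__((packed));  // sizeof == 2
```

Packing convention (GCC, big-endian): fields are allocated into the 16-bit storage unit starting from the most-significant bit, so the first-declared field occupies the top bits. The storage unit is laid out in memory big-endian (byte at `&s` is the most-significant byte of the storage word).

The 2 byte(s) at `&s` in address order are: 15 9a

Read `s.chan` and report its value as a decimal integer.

1434

[0]=0x15 [1]=0x9a (big-endian) → word 0x159a
opcode [13+:3] = (word>>13) & 0x7 = 0
len [11+:2] = (word>>11) & 0x3 = 2
chan [0+:11] = (word>>0) & 0x7ff = 1434  ←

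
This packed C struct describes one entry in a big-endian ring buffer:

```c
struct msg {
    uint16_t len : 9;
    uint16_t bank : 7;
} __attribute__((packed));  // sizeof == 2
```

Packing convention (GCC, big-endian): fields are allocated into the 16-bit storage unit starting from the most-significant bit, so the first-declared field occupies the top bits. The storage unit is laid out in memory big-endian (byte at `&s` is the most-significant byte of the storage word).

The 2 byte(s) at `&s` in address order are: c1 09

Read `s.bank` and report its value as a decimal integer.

[0]=0xc1 [1]=0x09 (big-endian) → word 0xc109
len [7+:9] = (word>>7) & 0x1ff = 386
bank [0+:7] = (word>>0) & 0x7f = 9  ←

9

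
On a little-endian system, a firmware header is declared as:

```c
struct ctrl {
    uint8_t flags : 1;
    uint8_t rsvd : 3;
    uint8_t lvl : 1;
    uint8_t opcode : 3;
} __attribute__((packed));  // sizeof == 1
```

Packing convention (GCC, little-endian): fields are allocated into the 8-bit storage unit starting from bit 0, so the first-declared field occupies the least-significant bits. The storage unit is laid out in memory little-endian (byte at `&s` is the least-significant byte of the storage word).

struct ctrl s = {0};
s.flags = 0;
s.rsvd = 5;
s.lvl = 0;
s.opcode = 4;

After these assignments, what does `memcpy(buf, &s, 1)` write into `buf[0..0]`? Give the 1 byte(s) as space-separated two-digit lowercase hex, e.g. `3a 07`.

8a

[0+:1] flags=0 & 0x1 = 0x0; word=0x00
[1+:3] rsvd=5 & 0x7 = 0x5; word=0x0a
[4+:1] lvl=0 & 0x1 = 0x0; word=0x0a
[5+:3] opcode=4 & 0x7 = 0x4; word=0x8a
word = 0x8a → little-endian bytes:
  [0]=0x8a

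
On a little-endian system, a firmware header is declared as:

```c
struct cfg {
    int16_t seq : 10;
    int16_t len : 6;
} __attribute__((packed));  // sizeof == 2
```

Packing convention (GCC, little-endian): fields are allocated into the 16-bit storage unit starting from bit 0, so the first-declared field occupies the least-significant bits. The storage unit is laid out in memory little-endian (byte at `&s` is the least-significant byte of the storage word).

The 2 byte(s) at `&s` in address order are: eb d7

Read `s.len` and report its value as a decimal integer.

-11

[0]=0xeb [1]=0xd7 (little-endian) → word 0xd7eb
seq [0+:10] = (word>>0) & 0x3ff = 1003
len [10+:6] = (word>>10) & 0x3f = 53  ←
len signed 6b, MSB=1: 53 - 64 = -11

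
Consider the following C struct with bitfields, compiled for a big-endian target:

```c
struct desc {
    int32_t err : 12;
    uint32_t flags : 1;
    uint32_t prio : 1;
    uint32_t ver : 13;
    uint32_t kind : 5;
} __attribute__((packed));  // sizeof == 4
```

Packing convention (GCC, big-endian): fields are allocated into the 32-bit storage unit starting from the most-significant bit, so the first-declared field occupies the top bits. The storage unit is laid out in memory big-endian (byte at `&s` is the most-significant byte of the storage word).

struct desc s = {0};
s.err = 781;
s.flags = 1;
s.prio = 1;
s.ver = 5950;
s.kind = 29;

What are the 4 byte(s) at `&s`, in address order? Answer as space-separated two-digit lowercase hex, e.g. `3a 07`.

err (12b) val=781 bits=0x30d at bit 20: 0x30d00000
flags (1b) val=1 bits=0x1 at bit 19: 0x30d80000
prio (1b) val=1 bits=0x1 at bit 18: 0x30dc0000
ver (13b) val=5950 bits=0x173e at bit 5: 0x30dee7c0
kind (5b) val=29 bits=0x1d at bit 0: 0x30dee7dd
word = 0x30dee7dd → big-endian bytes:
  [0]=0x30  [1]=0xde  [2]=0xe7  [3]=0xdd

30 de e7 dd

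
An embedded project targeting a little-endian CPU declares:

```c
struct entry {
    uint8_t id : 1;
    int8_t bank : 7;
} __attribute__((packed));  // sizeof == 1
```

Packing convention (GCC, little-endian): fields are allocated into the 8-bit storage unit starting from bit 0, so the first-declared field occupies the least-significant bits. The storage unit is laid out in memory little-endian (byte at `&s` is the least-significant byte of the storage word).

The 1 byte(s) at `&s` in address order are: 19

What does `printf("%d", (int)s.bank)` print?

[0]=0x19 (little-endian) → word 0x19
id [0+:1] = (word>>0) & 0x1 = 1
bank [1+:7] = (word>>1) & 0x7f = 12  ←
bank signed 7b, MSB=0: value = 12

12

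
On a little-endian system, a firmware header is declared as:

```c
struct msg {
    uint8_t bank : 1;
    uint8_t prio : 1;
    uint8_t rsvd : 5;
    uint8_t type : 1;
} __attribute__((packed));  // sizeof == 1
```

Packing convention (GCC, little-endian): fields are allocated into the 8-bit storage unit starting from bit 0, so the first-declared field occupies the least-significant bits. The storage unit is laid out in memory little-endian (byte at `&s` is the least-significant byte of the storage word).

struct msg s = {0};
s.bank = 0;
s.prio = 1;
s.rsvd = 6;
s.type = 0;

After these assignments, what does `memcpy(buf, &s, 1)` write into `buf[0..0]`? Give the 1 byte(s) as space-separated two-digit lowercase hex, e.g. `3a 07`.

1a

[0+:1] bank=0 & 0x1 = 0x0; word=0x00
[1+:1] prio=1 & 0x1 = 0x1; word=0x02
[2+:5] rsvd=6 & 0x1f = 0x6; word=0x1a
[7+:1] type=0 & 0x1 = 0x0; word=0x1a
word = 0x1a → little-endian bytes:
  [0]=0x1a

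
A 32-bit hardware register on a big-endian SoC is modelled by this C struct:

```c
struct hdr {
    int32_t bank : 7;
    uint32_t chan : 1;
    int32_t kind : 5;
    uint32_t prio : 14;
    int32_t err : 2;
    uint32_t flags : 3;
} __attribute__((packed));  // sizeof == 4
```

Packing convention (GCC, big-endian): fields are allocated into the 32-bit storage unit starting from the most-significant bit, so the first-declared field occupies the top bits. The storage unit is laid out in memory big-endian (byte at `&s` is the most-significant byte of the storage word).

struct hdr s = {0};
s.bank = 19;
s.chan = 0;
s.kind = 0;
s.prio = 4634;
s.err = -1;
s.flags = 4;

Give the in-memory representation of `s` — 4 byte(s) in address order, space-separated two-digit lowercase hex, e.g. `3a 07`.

[25+:7] bank=19 & 0x7f = 0x13; word=0x26000000
[24+:1] chan=0 & 0x1 = 0x0; word=0x26000000
[19+:5] kind=0 & 0x1f = 0x0; word=0x26000000
[5+:14] prio=4634 & 0x3fff = 0x121a; word=0x26024340
[3+:2] err=-1 & 0x3 = 0x3; word=0x26024358
[0+:3] flags=4 & 0x7 = 0x4; word=0x2602435c
word = 0x2602435c → big-endian bytes:
  [0]=0x26  [1]=0x02  [2]=0x43  [3]=0x5c

26 02 43 5c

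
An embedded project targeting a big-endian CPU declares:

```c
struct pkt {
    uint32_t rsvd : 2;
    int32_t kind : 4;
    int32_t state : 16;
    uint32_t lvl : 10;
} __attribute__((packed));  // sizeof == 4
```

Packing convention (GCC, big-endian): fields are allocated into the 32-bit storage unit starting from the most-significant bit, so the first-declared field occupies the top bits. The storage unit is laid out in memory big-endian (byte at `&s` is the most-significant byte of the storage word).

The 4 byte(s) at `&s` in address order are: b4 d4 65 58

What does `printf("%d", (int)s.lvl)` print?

344

[0]=0xb4 [1]=0xd4 [2]=0x65 [3]=0x58 (big-endian) → word 0xb4d46558
rsvd:2 @ bit 30 → (0xb4d46558>>30)&0x3 = 0x2
kind:4 @ bit 26 → (0xb4d46558>>26)&0xf = 0xd
state:16 @ bit 10 → (0xb4d46558>>10)&0xffff = 0x3519
lvl:10 @ bit 0 → (0xb4d46558>>0)&0x3ff = 0x158  ←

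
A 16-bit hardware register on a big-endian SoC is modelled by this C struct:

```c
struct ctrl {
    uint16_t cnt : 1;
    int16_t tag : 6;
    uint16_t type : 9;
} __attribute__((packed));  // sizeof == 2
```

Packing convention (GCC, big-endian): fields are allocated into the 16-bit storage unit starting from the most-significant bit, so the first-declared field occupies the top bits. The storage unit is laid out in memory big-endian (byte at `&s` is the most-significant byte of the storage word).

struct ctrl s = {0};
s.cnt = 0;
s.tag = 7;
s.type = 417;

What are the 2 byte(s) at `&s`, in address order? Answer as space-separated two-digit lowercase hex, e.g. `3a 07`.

[15+:1] cnt=0 & 0x1 = 0x0; word=0x0000
[9+:6] tag=7 & 0x3f = 0x7; word=0x0e00
[0+:9] type=417 & 0x1ff = 0x1a1; word=0x0fa1
word = 0x0fa1 → big-endian bytes:
  [0]=0x0f  [1]=0xa1

0f a1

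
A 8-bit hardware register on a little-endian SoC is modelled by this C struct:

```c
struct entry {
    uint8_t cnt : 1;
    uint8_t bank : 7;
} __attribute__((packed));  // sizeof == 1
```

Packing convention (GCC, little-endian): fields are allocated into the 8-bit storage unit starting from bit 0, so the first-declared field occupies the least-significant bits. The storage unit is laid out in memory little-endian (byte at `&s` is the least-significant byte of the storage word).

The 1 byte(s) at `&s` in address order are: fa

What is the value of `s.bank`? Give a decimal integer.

[0]=0xfa (little-endian) → word 0xfa
cnt:1 @ bit 0 → (0xfa>>0)&0x1 = 0x0
bank:7 @ bit 1 → (0xfa>>1)&0x7f = 0x7d  ←

125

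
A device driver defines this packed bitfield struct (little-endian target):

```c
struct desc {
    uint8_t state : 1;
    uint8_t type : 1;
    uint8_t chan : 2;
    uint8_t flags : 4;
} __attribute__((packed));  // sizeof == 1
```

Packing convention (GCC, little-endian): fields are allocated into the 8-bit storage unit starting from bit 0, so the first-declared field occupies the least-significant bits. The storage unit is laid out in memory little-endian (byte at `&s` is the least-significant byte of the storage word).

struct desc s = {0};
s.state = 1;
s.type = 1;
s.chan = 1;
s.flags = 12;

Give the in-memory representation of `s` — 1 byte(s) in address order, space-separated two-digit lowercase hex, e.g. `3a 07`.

state:1 = 1 → 0x1 << 0 → word 0x01
type:1 = 1 → 0x1 << 1 → word 0x03
chan:2 = 1 → 0x1 << 2 → word 0x07
flags:4 = 12 → 0xc << 4 → word 0xc7
word = 0xc7 → little-endian bytes:
  [0]=0xc7

c7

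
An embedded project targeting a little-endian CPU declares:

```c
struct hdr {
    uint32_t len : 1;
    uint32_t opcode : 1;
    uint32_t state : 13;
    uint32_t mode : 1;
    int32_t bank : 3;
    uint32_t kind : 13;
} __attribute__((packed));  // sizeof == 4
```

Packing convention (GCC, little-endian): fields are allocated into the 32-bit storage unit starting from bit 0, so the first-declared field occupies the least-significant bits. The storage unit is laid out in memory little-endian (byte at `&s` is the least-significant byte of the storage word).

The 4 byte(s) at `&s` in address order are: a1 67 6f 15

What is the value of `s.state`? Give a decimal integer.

6632

[0]=0xa1 [1]=0x67 [2]=0x6f [3]=0x15 (little-endian) → word 0x156f67a1
len [0+:1] = (word>>0) & 0x1 = 1
opcode [1+:1] = (word>>1) & 0x1 = 0
state [2+:13] = (word>>2) & 0x1fff = 6632  ←
mode [15+:1] = (word>>15) & 0x1 = 0
bank [16+:3] = (word>>16) & 0x7 = 7
kind [19+:13] = (word>>19) & 0x1fff = 685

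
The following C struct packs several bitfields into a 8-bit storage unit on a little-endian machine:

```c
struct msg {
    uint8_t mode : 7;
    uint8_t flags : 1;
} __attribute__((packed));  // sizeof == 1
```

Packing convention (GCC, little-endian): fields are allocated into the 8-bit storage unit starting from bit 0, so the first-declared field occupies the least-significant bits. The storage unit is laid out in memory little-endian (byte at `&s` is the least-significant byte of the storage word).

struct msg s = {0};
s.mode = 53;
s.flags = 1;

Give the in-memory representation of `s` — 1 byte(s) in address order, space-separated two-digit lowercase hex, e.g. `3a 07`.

mode (7b) val=53 bits=0x35 at bit 0: 0x35
flags (1b) val=1 bits=0x1 at bit 7: 0xb5
word = 0xb5 → little-endian bytes:
  [0]=0xb5

b5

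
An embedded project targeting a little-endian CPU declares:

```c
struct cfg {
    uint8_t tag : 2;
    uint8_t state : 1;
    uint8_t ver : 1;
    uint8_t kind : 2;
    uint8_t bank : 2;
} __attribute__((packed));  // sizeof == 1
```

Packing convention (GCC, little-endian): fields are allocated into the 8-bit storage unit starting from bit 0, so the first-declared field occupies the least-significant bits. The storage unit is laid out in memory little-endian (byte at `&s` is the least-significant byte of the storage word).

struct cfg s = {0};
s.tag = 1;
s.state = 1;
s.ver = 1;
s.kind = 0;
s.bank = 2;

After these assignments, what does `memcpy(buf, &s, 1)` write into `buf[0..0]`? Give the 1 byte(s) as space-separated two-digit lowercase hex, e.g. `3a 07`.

8d

tag:2 = 1 → 0x1 << 0 → word 0x01
state:1 = 1 → 0x1 << 2 → word 0x05
ver:1 = 1 → 0x1 << 3 → word 0x0d
kind:2 = 0 → 0x0 << 4 → word 0x0d
bank:2 = 2 → 0x2 << 6 → word 0x8d
word = 0x8d → little-endian bytes:
  [0]=0x8d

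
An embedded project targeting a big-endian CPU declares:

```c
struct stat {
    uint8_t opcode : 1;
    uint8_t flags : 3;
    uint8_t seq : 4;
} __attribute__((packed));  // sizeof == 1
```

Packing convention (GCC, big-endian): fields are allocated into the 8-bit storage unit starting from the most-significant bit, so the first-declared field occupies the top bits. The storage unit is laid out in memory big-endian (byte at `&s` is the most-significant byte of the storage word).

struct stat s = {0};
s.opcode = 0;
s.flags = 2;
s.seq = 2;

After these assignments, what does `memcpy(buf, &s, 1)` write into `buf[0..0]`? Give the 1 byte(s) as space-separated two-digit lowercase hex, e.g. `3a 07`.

22

[7+:1] opcode=0 & 0x1 = 0x0; word=0x00
[4+:3] flags=2 & 0x7 = 0x2; word=0x20
[0+:4] seq=2 & 0xf = 0x2; word=0x22
word = 0x22 → big-endian bytes:
  [0]=0x22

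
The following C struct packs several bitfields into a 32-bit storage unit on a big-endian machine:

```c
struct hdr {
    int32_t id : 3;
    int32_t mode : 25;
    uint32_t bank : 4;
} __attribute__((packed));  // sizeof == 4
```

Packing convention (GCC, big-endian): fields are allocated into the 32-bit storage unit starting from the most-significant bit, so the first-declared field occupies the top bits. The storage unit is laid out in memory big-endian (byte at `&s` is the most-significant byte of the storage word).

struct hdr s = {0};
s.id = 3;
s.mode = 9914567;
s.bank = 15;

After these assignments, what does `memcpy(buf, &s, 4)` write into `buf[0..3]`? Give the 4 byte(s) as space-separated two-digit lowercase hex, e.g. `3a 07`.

id:3 = 3 → 0x3 << 29 → word 0x60000000
mode:25 = 9914567 → 0x9748c7 << 4 → word 0x69748c70
bank:4 = 15 → 0xf << 0 → word 0x69748c7f
word = 0x69748c7f → big-endian bytes:
  [0]=0x69  [1]=0x74  [2]=0x8c  [3]=0x7f

69 74 8c 7f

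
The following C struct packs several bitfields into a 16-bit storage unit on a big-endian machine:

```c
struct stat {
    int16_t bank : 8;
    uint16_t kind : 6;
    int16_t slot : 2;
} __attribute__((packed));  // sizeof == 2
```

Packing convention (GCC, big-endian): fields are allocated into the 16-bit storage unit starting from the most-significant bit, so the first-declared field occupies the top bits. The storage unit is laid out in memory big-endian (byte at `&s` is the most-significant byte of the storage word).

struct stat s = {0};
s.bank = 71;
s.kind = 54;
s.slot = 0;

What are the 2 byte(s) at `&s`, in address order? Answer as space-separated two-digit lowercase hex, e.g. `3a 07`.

bank (8b) val=71 bits=0x47 at bit 8: 0x4700
kind (6b) val=54 bits=0x36 at bit 2: 0x47d8
slot (2b) val=0 bits=0x0 at bit 0: 0x47d8
word = 0x47d8 → big-endian bytes:
  [0]=0x47  [1]=0xd8

47 d8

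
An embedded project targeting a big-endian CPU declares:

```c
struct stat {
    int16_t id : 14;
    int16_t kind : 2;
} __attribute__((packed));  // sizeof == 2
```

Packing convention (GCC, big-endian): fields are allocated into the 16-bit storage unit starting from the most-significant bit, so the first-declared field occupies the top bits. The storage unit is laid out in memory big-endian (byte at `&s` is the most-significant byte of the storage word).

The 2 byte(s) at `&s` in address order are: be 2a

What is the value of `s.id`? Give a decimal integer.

[0]=0xbe [1]=0x2a (big-endian) → word 0xbe2a
id:14 @ bit 2 → (0xbe2a>>2)&0x3fff = 0x2f8a  ←
kind:2 @ bit 0 → (0xbe2a>>0)&0x3 = 0x2
id signed 14b, MSB=1: 12170 - 16384 = -4214

-4214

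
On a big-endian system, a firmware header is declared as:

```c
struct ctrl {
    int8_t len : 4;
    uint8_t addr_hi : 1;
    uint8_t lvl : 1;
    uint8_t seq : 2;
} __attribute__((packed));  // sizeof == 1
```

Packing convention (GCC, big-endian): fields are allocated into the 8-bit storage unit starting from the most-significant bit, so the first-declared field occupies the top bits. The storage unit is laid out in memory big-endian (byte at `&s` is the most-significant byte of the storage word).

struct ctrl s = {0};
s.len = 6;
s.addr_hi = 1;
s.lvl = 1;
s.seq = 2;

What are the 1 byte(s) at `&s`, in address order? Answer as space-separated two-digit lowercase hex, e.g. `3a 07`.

[4+:4] len=6 & 0xf = 0x6; word=0x60
[3+:1] addr_hi=1 & 0x1 = 0x1; word=0x68
[2+:1] lvl=1 & 0x1 = 0x1; word=0x6c
[0+:2] seq=2 & 0x3 = 0x2; word=0x6e
word = 0x6e → big-endian bytes:
  [0]=0x6e

6e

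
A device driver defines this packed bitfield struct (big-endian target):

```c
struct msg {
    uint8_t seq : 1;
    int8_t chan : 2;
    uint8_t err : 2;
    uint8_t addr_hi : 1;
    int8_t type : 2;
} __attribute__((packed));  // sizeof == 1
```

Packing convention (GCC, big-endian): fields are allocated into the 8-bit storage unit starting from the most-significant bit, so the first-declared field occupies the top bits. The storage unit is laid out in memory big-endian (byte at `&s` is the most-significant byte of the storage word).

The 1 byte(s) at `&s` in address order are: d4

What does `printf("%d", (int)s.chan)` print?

-2

[0]=0xd4 (big-endian) → word 0xd4
seq [7+:1] = (word>>7) & 0x1 = 1
chan [5+:2] = (word>>5) & 0x3 = 2  ←
err [3+:2] = (word>>3) & 0x3 = 2
addr_hi [2+:1] = (word>>2) & 0x1 = 1
type [0+:2] = (word>>0) & 0x3 = 0
chan signed 2b, MSB=1: 2 - 4 = -2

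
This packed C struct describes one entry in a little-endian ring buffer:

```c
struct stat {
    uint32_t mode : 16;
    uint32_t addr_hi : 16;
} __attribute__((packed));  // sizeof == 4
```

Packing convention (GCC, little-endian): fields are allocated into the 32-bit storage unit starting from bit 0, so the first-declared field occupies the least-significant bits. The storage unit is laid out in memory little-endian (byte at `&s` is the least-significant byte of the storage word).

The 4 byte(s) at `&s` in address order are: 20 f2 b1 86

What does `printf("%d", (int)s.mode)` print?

[0]=0x20 [1]=0xf2 [2]=0xb1 [3]=0x86 (little-endian) → word 0x86b1f220
mode:16 @ bit 0 → (0x86b1f220>>0)&0xffff = 0xf220  ←
addr_hi:16 @ bit 16 → (0x86b1f220>>16)&0xffff = 0x86b1

61984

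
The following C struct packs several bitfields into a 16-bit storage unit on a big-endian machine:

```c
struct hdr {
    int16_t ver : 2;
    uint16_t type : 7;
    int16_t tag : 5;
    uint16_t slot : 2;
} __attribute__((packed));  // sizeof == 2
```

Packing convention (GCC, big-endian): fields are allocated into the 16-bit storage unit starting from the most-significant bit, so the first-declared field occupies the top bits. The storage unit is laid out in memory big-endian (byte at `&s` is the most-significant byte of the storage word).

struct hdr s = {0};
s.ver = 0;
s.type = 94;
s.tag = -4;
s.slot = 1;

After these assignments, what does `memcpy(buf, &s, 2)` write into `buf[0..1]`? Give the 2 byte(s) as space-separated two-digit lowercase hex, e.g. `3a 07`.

ver:2 = 0 → 0x0 << 14 → word 0x0000
type:7 = 94 → 0x5e << 7 → word 0x2f00
tag:5 = -4 → 0x1c << 2 → word 0x2f70
slot:2 = 1 → 0x1 << 0 → word 0x2f71
word = 0x2f71 → big-endian bytes:
  [0]=0x2f  [1]=0x71

2f 71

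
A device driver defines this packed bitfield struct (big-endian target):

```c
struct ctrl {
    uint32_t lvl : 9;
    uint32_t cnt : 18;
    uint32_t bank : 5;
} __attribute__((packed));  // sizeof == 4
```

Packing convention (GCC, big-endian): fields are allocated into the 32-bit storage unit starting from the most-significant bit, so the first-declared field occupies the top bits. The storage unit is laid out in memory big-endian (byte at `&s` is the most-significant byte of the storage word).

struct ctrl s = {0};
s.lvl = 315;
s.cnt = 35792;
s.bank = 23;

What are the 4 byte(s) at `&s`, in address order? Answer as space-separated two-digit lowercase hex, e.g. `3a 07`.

lvl (9b) val=315 bits=0x13b at bit 23: 0x9d800000
cnt (18b) val=35792 bits=0x8bd0 at bit 5: 0x9d917a00
bank (5b) val=23 bits=0x17 at bit 0: 0x9d917a17
word = 0x9d917a17 → big-endian bytes:
  [0]=0x9d  [1]=0x91  [2]=0x7a  [3]=0x17

9d 91 7a 17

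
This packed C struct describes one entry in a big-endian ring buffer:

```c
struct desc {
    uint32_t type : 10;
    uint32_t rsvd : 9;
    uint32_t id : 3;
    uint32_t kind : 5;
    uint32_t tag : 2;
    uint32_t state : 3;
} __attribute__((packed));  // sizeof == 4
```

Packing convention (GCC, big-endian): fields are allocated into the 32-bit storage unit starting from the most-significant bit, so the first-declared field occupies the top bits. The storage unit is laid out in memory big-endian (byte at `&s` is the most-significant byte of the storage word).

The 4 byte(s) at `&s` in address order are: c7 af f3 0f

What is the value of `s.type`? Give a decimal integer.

798

[0]=0xc7 [1]=0xaf [2]=0xf3 [3]=0x0f (big-endian) → word 0xc7aff30f
type [22+:10] = (word>>22) & 0x3ff = 798  ←
rsvd [13+:9] = (word>>13) & 0x1ff = 383
id [10+:3] = (word>>10) & 0x7 = 4
kind [5+:5] = (word>>5) & 0x1f = 24
tag [3+:2] = (word>>3) & 0x3 = 1
state [0+:3] = (word>>0) & 0x7 = 7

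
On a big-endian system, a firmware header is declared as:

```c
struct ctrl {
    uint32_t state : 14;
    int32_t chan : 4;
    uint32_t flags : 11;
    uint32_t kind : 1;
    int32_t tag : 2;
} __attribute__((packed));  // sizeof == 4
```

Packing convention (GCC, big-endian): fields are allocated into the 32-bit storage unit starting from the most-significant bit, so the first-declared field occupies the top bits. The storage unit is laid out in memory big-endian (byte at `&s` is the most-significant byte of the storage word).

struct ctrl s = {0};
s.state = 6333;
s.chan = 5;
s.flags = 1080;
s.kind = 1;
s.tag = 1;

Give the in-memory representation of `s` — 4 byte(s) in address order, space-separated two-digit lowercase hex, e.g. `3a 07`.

[18+:14] state=6333 & 0x3fff = 0x18bd; word=0x62f40000
[14+:4] chan=5 & 0xf = 0x5; word=0x62f54000
[3+:11] flags=1080 & 0x7ff = 0x438; word=0x62f561c0
[2+:1] kind=1 & 0x1 = 0x1; word=0x62f561c4
[0+:2] tag=1 & 0x3 = 0x1; word=0x62f561c5
word = 0x62f561c5 → big-endian bytes:
  [0]=0x62  [1]=0xf5  [2]=0x61  [3]=0xc5

62 f5 61 c5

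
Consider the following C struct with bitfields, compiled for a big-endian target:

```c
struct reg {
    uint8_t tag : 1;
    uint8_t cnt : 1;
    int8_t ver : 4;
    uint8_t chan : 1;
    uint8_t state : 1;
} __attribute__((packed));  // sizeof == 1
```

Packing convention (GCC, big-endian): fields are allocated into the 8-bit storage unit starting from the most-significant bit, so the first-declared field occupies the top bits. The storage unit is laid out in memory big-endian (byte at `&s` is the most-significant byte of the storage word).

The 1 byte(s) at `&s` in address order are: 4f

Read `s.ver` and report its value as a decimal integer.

3

[0]=0x4f (big-endian) → word 0x4f
tag:1 @ bit 7 → (0x4f>>7)&0x1 = 0x0
cnt:1 @ bit 6 → (0x4f>>6)&0x1 = 0x1
ver:4 @ bit 2 → (0x4f>>2)&0xf = 0x3  ←
chan:1 @ bit 1 → (0x4f>>1)&0x1 = 0x1
state:1 @ bit 0 → (0x4f>>0)&0x1 = 0x1
ver signed 4b, MSB=0: value = 3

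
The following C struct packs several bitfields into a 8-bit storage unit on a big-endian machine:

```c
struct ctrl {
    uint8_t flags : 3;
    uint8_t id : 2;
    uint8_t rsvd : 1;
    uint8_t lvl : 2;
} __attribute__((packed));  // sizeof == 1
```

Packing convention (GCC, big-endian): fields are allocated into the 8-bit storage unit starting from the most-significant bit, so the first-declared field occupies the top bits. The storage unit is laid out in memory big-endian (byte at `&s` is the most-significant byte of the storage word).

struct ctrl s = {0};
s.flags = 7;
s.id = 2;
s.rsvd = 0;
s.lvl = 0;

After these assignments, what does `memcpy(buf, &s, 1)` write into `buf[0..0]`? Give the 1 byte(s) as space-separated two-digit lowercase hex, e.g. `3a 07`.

flags (3b) val=7 bits=0x7 at bit 5: 0xe0
id (2b) val=2 bits=0x2 at bit 3: 0xf0
rsvd (1b) val=0 bits=0x0 at bit 2: 0xf0
lvl (2b) val=0 bits=0x0 at bit 0: 0xf0
word = 0xf0 → big-endian bytes:
  [0]=0xf0

f0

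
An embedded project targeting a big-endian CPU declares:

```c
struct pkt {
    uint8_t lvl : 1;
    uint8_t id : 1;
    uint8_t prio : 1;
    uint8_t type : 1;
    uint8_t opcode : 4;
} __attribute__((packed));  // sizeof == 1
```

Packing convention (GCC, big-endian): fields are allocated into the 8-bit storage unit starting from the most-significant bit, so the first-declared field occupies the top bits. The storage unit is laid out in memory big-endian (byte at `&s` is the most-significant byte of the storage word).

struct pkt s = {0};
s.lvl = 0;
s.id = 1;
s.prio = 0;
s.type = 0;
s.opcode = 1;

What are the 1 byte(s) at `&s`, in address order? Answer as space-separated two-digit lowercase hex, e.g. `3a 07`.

41

lvl (1b) val=0 bits=0x0 at bit 7: 0x00
id (1b) val=1 bits=0x1 at bit 6: 0x40
prio (1b) val=0 bits=0x0 at bit 5: 0x40
type (1b) val=0 bits=0x0 at bit 4: 0x40
opcode (4b) val=1 bits=0x1 at bit 0: 0x41
word = 0x41 → big-endian bytes:
  [0]=0x41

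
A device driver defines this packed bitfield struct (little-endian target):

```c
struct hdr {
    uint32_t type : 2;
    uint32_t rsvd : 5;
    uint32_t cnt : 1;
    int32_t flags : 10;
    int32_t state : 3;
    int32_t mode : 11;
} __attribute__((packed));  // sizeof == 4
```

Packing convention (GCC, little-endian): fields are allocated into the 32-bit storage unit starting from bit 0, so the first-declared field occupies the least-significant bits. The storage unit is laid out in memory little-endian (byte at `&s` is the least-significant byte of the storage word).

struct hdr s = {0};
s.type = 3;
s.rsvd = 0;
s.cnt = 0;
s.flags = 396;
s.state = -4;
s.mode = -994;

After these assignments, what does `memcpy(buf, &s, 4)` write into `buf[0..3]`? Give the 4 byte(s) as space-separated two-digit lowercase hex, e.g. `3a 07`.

03 8c d1 83

type (2b) val=3 bits=0x3 at bit 0: 0x00000003
rsvd (5b) val=0 bits=0x0 at bit 2: 0x00000003
cnt (1b) val=0 bits=0x0 at bit 7: 0x00000003
flags (10b) val=396 bits=0x18c at bit 8: 0x00018c03
state (3b) val=-4 bits=0x4 at bit 18: 0x00118c03
mode (11b) val=-994 bits=0x41e at bit 21: 0x83d18c03
word = 0x83d18c03 → little-endian bytes:
  [0]=0x03  [1]=0x8c  [2]=0xd1  [3]=0x83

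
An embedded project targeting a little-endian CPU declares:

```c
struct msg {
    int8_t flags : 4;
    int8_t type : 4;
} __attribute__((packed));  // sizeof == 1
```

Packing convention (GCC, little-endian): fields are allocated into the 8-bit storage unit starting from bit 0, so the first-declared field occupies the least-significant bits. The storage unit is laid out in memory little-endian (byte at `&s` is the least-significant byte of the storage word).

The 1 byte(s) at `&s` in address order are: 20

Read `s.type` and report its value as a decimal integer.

2

[0]=0x20 (little-endian) → word 0x20
flags:4 @ bit 0 → (0x20>>0)&0xf = 0x0
type:4 @ bit 4 → (0x20>>4)&0xf = 0x2  ←
type signed 4b, MSB=0: value = 2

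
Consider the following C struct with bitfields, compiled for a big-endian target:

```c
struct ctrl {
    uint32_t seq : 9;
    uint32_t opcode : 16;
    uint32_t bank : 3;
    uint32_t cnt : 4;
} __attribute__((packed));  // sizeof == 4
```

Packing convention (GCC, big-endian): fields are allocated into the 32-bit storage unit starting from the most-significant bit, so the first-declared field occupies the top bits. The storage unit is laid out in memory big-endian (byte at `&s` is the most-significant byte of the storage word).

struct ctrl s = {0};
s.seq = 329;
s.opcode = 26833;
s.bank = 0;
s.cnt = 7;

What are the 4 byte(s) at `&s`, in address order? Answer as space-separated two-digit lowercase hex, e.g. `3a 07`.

a4 b4 68 87

seq (9b) val=329 bits=0x149 at bit 23: 0xa4800000
opcode (16b) val=26833 bits=0x68d1 at bit 7: 0xa4b46880
bank (3b) val=0 bits=0x0 at bit 4: 0xa4b46880
cnt (4b) val=7 bits=0x7 at bit 0: 0xa4b46887
word = 0xa4b46887 → big-endian bytes:
  [0]=0xa4  [1]=0xb4  [2]=0x68  [3]=0x87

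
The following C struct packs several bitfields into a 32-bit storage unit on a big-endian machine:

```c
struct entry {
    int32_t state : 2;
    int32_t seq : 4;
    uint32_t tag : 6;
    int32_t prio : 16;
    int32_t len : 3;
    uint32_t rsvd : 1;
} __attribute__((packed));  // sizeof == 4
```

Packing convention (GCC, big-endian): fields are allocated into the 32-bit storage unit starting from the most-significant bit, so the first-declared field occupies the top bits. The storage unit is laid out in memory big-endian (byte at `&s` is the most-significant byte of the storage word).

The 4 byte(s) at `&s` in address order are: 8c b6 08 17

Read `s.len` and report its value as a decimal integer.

[0]=0x8c [1]=0xb6 [2]=0x08 [3]=0x17 (big-endian) → word 0x8cb60817
state [30+:2] = (word>>30) & 0x3 = 2
seq [26+:4] = (word>>26) & 0xf = 3
tag [20+:6] = (word>>20) & 0x3f = 11
prio [4+:16] = (word>>4) & 0xffff = 24705
len [1+:3] = (word>>1) & 0x7 = 3  ←
rsvd [0+:1] = (word>>0) & 0x1 = 1
len signed 3b, MSB=0: value = 3

3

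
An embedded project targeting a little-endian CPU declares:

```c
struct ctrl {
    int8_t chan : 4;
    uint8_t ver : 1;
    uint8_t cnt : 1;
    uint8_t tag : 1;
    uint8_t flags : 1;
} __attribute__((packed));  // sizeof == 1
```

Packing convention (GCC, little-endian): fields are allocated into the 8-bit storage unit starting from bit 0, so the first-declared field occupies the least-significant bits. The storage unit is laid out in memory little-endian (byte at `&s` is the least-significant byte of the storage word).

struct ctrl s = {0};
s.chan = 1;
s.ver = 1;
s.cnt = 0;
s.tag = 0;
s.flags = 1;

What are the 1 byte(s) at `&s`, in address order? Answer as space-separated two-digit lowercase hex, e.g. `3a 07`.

[0+:4] chan=1 & 0xf = 0x1; word=0x01
[4+:1] ver=1 & 0x1 = 0x1; word=0x11
[5+:1] cnt=0 & 0x1 = 0x0; word=0x11
[6+:1] tag=0 & 0x1 = 0x0; word=0x11
[7+:1] flags=1 & 0x1 = 0x1; word=0x91
word = 0x91 → little-endian bytes:
  [0]=0x91

91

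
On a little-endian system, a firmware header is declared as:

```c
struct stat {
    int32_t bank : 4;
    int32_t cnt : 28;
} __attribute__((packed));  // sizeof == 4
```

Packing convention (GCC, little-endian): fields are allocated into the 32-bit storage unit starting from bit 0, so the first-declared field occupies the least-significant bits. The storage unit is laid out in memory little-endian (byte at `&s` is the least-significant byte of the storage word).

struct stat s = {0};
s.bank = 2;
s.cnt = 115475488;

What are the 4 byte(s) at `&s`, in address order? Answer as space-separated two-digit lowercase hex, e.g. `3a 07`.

02 42 20 6e

bank (4b) val=2 bits=0x2 at bit 0: 0x00000002
cnt (28b) val=115475488 bits=0x6e20420 at bit 4: 0x6e204202
word = 0x6e204202 → little-endian bytes:
  [0]=0x02  [1]=0x42  [2]=0x20  [3]=0x6e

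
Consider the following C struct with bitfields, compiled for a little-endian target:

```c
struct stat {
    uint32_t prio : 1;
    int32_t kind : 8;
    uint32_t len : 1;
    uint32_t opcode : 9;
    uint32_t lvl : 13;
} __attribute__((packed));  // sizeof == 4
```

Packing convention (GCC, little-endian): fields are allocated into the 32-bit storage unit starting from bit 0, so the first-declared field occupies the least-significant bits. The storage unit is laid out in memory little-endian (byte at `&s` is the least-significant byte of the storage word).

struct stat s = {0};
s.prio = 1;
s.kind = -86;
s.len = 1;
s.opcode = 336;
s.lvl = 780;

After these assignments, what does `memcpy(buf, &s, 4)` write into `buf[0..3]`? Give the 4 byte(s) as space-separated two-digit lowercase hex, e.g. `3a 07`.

55 43 65 18

prio:1 = 1 → 0x1 << 0 → word 0x00000001
kind:8 = -86 → 0xaa << 1 → word 0x00000155
len:1 = 1 → 0x1 << 9 → word 0x00000355
opcode:9 = 336 → 0x150 << 10 → word 0x00054355
lvl:13 = 780 → 0x30c << 19 → word 0x18654355
word = 0x18654355 → little-endian bytes:
  [0]=0x55  [1]=0x43  [2]=0x65  [3]=0x18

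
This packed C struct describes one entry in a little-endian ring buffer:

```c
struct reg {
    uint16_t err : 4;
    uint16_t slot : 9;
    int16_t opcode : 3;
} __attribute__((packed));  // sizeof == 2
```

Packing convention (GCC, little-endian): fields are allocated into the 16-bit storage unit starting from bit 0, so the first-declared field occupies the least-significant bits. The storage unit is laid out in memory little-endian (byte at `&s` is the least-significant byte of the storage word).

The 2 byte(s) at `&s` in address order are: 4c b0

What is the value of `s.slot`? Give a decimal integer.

260

[0]=0x4c [1]=0xb0 (little-endian) → word 0xb04c
err:4 @ bit 0 → (0xb04c>>0)&0xf = 0xc
slot:9 @ bit 4 → (0xb04c>>4)&0x1ff = 0x104  ←
opcode:3 @ bit 13 → (0xb04c>>13)&0x7 = 0x5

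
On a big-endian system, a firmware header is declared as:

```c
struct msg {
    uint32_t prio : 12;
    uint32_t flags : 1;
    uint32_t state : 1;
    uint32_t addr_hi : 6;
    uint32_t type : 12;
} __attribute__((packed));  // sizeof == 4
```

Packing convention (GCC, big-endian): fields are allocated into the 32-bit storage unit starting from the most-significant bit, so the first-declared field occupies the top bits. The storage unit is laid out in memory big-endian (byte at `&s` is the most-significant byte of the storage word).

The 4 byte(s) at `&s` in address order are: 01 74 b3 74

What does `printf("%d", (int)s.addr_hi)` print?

[0]=0x01 [1]=0x74 [2]=0xb3 [3]=0x74 (big-endian) → word 0x0174b374
prio:12 @ bit 20 → (0x0174b374>>20)&0xfff = 0x17
flags:1 @ bit 19 → (0x0174b374>>19)&0x1 = 0x0
state:1 @ bit 18 → (0x0174b374>>18)&0x1 = 0x1
addr_hi:6 @ bit 12 → (0x0174b374>>12)&0x3f = 0xb  ←
type:12 @ bit 0 → (0x0174b374>>0)&0xfff = 0x374

11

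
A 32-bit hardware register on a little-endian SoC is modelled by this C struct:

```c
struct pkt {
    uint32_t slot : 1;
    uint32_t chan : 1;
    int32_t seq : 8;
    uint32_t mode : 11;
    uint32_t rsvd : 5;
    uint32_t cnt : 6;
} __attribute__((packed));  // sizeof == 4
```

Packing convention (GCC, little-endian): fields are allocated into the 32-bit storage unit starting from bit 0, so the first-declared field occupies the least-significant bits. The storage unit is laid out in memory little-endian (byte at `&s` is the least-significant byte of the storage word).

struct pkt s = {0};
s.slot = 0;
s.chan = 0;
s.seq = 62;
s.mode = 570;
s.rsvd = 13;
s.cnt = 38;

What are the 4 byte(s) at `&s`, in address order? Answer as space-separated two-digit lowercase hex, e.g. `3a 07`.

f8 e8 a8 99

slot:1 = 0 → 0x0 << 0 → word 0x00000000
chan:1 = 0 → 0x0 << 1 → word 0x00000000
seq:8 = 62 → 0x3e << 2 → word 0x000000f8
mode:11 = 570 → 0x23a << 10 → word 0x0008e8f8
rsvd:5 = 13 → 0xd << 21 → word 0x01a8e8f8
cnt:6 = 38 → 0x26 << 26 → word 0x99a8e8f8
word = 0x99a8e8f8 → little-endian bytes:
  [0]=0xf8  [1]=0xe8  [2]=0xa8  [3]=0x99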